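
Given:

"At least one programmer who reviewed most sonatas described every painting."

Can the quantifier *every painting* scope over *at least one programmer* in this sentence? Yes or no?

*every painting* sits in the matrix clause, not in the relative clause on *at least one programmer*.
Clause-internal QR can adjoin the lower DP above the subject, yielding the inverse reading.
So *every painting* > *at least one programmer* is among the available readings.

Yes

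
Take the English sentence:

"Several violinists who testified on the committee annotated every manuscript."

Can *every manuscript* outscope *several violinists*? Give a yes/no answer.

Yes

The RC *who testified on the committee* is an island, but *every manuscript* is not inside it — it is the matrix object, a clausemate of *several violinists*.
Nothing blocks QR of the lower DP to a position above the higher one, so inverse scope is available.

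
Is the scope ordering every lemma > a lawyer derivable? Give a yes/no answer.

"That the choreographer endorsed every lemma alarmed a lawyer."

No

The target quantifier *every lemma* is part of the sentential subject *that the choreographer endorsed every lemma*.
The subject-island constraint blocks QR out of a clausal subject.
There is no licit LF on which *every lemma* c-commands *a lawyer*.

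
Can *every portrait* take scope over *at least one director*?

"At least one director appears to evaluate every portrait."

*every portrait* is the object of the infinitival complement of a raising predicate; raising infinitives are transparent for QR, so the two DPs are in effect clausemates.
Since no island is crossed, the inverse ordering is licensed alongside surface scope.

Yes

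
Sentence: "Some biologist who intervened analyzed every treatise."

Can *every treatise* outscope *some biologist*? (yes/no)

The relative clause *who intervened* modifies *some biologist*, but *every treatise* is not inside that relative clause — it is an argument of the matrix verb.
QR within a single clause is free, so the lower quantifier may take scope over the higher one.
The sentence is scopally ambiguous between *some biologist* > *every treatise* and *every treatise* > *some biologist*.

Yes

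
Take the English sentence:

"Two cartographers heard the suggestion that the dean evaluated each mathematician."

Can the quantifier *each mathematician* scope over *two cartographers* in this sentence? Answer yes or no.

No

The DP *each mathematician* is contained in the complex NP *the suggestion that the dean evaluated each mathematician*.
A that-clause complement to a noun is an island; QR cannot cross the NP boundary.
There is no licit LF on which *each mathematician* c-commands *two cartographers*.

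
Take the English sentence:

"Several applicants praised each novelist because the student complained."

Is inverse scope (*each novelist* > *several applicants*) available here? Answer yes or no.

The adjunct island is irrelevant here — *each novelist* and *several applicants* are both in the matrix clause.
Since no island is crossed, the inverse ordering is licensed alongside surface scope.

Yes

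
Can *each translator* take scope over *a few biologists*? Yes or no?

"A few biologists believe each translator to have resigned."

Yes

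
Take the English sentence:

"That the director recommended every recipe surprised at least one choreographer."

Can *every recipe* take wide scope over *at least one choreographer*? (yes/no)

*every recipe* sits inside the sentential subject *that the director recommended every recipe*.
The subject-island constraint blocks QR out of a clausal subject.
*every recipe* is confined to the island and cannot take scope over *at least one choreographer*.

No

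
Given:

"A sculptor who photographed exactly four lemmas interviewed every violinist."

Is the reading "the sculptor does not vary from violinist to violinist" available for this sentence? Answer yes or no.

Yes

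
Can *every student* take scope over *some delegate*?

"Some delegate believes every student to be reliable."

The ECM infinitive is scope-transparent — *every student* is free to raise above *some delegate*.
Since no island is crossed, the inverse ordering is licensed alongside surface scope.
Both orderings are possible: *some delegate* > *every student* and *every student* > *some delegate*.

Yes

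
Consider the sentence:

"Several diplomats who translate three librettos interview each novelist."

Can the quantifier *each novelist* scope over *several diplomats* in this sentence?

Yes

The RC *who translate three librettos* is an island, but *each novelist* is not inside it — it is the matrix object, a clausemate of *several diplomats*.
Clause-internal QR can adjoin the lower DP above the subject, yielding the inverse reading.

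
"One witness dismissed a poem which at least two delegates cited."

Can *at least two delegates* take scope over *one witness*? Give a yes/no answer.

*at least two delegates* sits inside the relative clause *which at least two delegates cited* modifying *a poem*.
A relative clause is a scope island — quantifier raising cannot cross its boundary.
*at least two delegates* > *one witness* would require crossing that boundary, which is illicit.

No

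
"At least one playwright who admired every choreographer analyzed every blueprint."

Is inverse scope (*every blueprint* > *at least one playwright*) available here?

Yes

Although the sentence contains a relative clause (*who admired every choreographer*), *every blueprint* is outside it, in the matrix VP.
Nothing blocks QR of the lower DP to a position above the higher one, so inverse scope is available.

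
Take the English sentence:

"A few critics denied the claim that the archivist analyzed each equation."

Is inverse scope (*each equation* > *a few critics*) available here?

*each equation* occurs within the complex NP *the claim that the archivist analyzed each equation*.
The complex NP is opaque for QR — the quantifier is frozen inside the noun's complement.
So *each equation* cannot raise high enough to outscope *a few critics*; only the surface ordering *a few critics* > *each equation* is available.

No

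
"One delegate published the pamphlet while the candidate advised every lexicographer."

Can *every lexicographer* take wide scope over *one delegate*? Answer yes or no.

The DP *every lexicographer* is contained in the adjunct clause *while the candidate advised every lexicographer*.
Since the clause is an adjunct (not a complement), the Adjunct Condition blocks QR across its edge.
*every lexicographer* is confined to the island and cannot take scope over *one delegate*.

No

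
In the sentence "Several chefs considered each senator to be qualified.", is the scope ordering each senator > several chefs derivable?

Yes

This is an ECM construction: *each senator* is the infinitival subject, Case-marked by the matrix verb, and the infinitive is transparent for QR.
Nothing blocks QR of the lower DP to a position above the higher one, so inverse scope is available.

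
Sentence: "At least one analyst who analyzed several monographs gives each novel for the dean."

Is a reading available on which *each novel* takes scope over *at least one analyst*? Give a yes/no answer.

Yes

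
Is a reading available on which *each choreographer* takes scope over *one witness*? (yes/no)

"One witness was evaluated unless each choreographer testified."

No

*each choreographer* occurs within the adjunct clause *unless each choreographer testified*.
Adjunct clauses are scope islands: a quantifier inside an adjunct cannot raise into the matrix clause.
Hence only narrow scope for *each choreographer* (under *one witness*) survives.
(Only the surface reading survives: one fixed witness with respect to all the relevant choreographers.)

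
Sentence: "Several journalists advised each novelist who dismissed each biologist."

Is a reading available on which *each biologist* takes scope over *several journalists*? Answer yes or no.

The DP *each biologist* is contained in the relative clause *who dismissed each biologist* modifying *each novelist*.
A relative clause is a scope island — quantifier raising cannot cross its boundary.
So *each biologist* cannot raise high enough to outscope *several journalists*; only the surface ordering *several journalists* > *each biologist* is available.

No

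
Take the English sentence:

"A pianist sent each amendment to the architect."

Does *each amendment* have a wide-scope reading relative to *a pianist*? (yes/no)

Both DPs are arguments of the same predicate; there is no clause or island boundary between them.
Clause-internal QR can adjoin the lower DP above the subject, yielding the inverse reading.
So *each amendment* > *a pianist* is among the available readings.

Yes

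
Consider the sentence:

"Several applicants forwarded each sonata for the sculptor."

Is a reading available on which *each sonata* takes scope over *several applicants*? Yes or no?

*several applicants* and *each sonata* are co-arguments of the matrix verb, with nothing but a clause-internal boundary between them.
QR within a single clause is free, so the lower quantifier may take scope over the higher one.

Yes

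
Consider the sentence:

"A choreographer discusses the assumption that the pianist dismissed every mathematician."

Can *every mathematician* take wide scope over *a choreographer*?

No

The target quantifier *every mathematician* is part of the complex NP *the assumption that the pianist dismissed every mathematician*.
The Complex NP Constraint bars QR out of the complement clause of a noun.
The inverse ordering *every mathematician* > *a choreographer* is therefore underivable.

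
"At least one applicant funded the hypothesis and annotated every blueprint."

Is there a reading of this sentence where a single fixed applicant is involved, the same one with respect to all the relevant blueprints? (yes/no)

The described interpretation is the *at least one applicant* > *every blueprint* scoping.
Surface scope (*at least one applicant* > *every blueprint*) is always derivable; islands only block QR, not in-situ interpretation.

Yes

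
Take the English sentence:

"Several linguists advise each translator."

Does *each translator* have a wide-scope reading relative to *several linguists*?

Yes

*several linguists* and *each translator* are co-arguments of the matrix verb, with nothing but a clause-internal boundary between them.
Since no island is crossed, the inverse ordering is licensed alongside surface scope.
The sentence is scopally ambiguous between *several linguists* > *each translator* and *each translator* > *several linguists*.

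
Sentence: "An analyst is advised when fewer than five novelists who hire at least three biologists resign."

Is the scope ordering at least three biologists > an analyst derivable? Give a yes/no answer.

*at least three biologists* sits inside the relative clause *who hire at least three biologists*, which is itself inside the adjunct *when fewer than five novelists who hire at least three biologists resign*.
Both the relative clause and the enclosing adjunct are scope islands; QR cannot cross either.
*at least three biologists* > *an analyst* would require crossing that boundary, which is illicit.

No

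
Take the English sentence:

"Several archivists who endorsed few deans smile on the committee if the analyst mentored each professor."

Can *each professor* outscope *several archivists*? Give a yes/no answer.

Structurally, *each professor* is inside the adjunct clause *if the analyst mentored each professor*.
The adjunct-island constraint bars QR out of an adverbial clause.
So *each professor* cannot raise to a position above *several archivists*.

No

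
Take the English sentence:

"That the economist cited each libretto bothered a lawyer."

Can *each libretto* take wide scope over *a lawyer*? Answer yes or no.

*each libretto* occurs within the sentential subject *that the economist cited each libretto*.
Clausal subjects are scope islands; QR from inside the subject into the matrix is barred.
So *each libretto* cannot raise to a position above *a lawyer*.

No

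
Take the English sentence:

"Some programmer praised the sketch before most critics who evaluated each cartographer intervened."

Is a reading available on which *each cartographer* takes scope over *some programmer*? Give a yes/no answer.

*each cartographer* sits inside the relative clause *who evaluated each cartographer*, which is itself inside the adjunct *before most critics who evaluated each cartographer intervened*.
Even if one barrier were somehow void, the other would still block QR.
*each cartographer* is confined to the island and cannot take scope over *some programmer*.
(Only the surface reading survives: one fixed programmer with respect to all the relevant cartographers.)

No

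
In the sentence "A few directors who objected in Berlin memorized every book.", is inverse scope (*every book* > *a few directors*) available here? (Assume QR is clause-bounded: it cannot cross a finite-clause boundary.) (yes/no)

*every book* sits in the matrix clause, not in the relative clause on *a few directors*.
Nothing blocks QR of the lower DP to a position above the higher one, so inverse scope is available.
So *every book* > *a few directors* is among the available readings.

Yes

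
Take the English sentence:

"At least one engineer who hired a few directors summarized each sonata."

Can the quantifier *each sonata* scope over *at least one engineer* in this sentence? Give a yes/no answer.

Yes

Although the sentence contains a relative clause (*who hired a few directors*), *each sonata* is outside it, in the matrix VP.
QR within a single clause is free, so the lower quantifier may take scope over the higher one.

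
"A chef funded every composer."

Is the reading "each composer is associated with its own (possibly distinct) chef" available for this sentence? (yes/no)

Yes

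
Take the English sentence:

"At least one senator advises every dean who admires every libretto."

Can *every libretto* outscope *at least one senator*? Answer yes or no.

*every libretto* occurs within the relative clause *who admires every libretto* modifying *every dean*.
Quantifiers inside a relative clause are trapped there; the RC boundary blocks QR.
So the wide-scope reading for *every libretto* is blocked.

No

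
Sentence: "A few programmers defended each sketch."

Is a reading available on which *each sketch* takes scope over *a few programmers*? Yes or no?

Yes

*each sketch* and *a few programmers* are in the same minimal clause.
Ordinary QR to a clause-peripheral position gives the wide-scope LF for the lower DP.
Both orderings are possible: *a few programmers* > *each sketch* and *each sketch* > *a few programmers*.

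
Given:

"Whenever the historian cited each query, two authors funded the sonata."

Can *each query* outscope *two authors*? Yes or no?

*each query* occurs within the adjunct clause *whenever the historian cited each query*.
The adjunct-island constraint bars QR out of an adverbial clause.
The ordering *each query* > *two authors* is therefore underivable.

No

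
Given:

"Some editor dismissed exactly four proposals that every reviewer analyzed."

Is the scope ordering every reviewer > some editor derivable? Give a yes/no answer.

No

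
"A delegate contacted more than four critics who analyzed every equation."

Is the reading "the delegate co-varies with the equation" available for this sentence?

No

This is the *every equation* > *a delegate* reading.
The target quantifier *every equation* is part of the relative clause *who analyzed every equation* modifying *more than four critics*.
The relative clause forms an island for QR, so the quantifier is confined to the head noun's restrictor.
There is no licit LF on which *every equation* c-commands *a delegate*.
(Only the surface reading survives: one fixed delegate with respect to all the relevant equations.)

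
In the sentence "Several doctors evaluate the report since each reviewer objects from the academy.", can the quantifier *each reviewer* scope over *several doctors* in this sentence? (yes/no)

*each reviewer* is embedded in the adjunct clause *since each reviewer objects from the academy*.
Adjuncts are opaque for quantifier raising; a quantifier in an adjunct stays inside it.
So *each reviewer* cannot raise high enough to outscope *several doctors*; only the surface ordering *several doctors* > *each reviewer* is available.

No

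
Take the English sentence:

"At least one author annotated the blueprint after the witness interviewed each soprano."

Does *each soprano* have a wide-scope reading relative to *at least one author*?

*each soprano* sits inside the adjunct clause *after the witness interviewed each soprano*.
Since the clause is an adjunct (not a complement), the Adjunct Condition blocks QR across its edge.
Hence only narrow scope for *each soprano* (under *at least one author*) survives.
(Only the surface reading survives: one fixed author with respect to all the relevant sopranos.)

No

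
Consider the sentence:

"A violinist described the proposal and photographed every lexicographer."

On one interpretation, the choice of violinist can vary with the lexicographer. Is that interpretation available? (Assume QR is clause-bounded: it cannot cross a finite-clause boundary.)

No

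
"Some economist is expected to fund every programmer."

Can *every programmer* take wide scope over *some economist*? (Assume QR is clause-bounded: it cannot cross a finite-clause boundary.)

Yes

Raising constructions are monoclausal for scope purposes; *every programmer* is not separated from *some economist* by any island.
QR within a single clause is free, so the lower quantifier may take scope over the higher one.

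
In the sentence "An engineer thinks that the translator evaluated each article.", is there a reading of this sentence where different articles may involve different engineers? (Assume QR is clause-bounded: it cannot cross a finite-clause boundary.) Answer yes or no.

That reading corresponds to *each article* > *an engineer*.
*each article* is embedded in the finite complement clause *that the translator evaluated each article*.
Under clause-bounded QR, a quantifier in an embedded finite clause cannot raise into the matrix clause.
The inverse ordering *each article* > *an engineer* is therefore underivable.

No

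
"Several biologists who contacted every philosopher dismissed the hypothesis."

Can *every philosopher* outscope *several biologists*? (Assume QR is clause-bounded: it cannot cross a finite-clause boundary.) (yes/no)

No

*every philosopher* is embedded in the relative clause *who contacted every philosopher*.
QR out of a relative clause is ruled out by the relative-clause island constraint.
The inverse ordering *every philosopher* > *several biologists* is therefore underivable.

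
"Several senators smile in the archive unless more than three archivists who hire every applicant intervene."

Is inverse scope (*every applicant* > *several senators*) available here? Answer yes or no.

No

The DP *every applicant* is contained in the relative clause *who hire every applicant*, which is itself inside the adjunct *unless more than three archivists who hire every applicant intervene*.
Nested islands: the RC island is itself inside an adjunct island, so wide scope is doubly excluded.
So the wide-scope reading for *every applicant* is blocked.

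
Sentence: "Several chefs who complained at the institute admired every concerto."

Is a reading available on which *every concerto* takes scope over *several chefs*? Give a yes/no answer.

Yes

The relative clause *who complained at the institute* modifies *several chefs*, but *every concerto* is not inside that relative clause — it is an argument of the matrix verb.
Ordinary QR to a clause-peripheral position gives the wide-scope LF for the lower DP.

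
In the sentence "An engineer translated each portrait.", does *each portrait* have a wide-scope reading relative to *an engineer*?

Yes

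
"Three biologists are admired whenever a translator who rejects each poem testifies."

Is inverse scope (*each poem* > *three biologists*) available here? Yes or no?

*each poem* is embedded in the relative clause *who rejects each poem*, which is itself inside the adjunct *whenever a translator who rejects each poem testifies*.
The quantifier would have to escape first the RC and then the adjunct — two independent island violations.
*each poem* > *three biologists* would require crossing that boundary, which is illicit.

No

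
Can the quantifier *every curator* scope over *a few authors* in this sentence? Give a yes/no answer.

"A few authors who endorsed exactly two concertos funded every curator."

Yes

The relative clause *who endorsed exactly two concertos* modifies *a few authors*, but *every curator* is not inside that relative clause — it is an argument of the matrix verb.
With no island boundary between them, the object can take inverse scope over the subject via ordinary QR within the clause.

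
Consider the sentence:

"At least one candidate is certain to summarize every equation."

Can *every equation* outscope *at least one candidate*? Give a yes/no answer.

Yes

*every equation* is inside a raising infinitive, which is transparent to QR (no CP barrier), so it behaves as a matrix argument.
Since no island is crossed, the inverse ordering is licensed alongside surface scope.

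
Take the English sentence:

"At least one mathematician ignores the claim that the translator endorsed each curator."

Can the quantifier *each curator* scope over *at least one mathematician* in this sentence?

No

*each curator* occurs within the complex NP *the claim that the translator endorsed each curator*.
The complex NP is opaque for QR — the quantifier is frozen inside the noun's complement.
There is no licit LF on which *each curator* c-commands *at least one mathematician*.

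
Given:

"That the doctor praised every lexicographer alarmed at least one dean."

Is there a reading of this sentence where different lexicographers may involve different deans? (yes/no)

The paraphrase describes the scope ordering *every lexicographer* > *at least one dean*.
Structurally, *every lexicographer* is inside the sentential subject *that the doctor praised every lexicographer*.
Sentential subjects are islands: a quantifier inside the subject clause cannot raise over the matrix predicate.
So the wide-scope reading for *every lexicographer* is blocked.

No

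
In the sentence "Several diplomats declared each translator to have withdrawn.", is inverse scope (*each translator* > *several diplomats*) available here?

The ECM infinitive is scope-transparent — *each translator* is free to raise above *several diplomats*.
Ordinary QR to a clause-peripheral position gives the wide-scope LF for the lower DP.

Yes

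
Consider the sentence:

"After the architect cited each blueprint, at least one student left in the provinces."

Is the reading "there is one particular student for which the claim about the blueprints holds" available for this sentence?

Yes

That reading corresponds to *at least one student* > *each blueprint*.
Nothing needs to raise out of an island for *at least one student* > *each blueprint*: *at least one student* takes scope from its matrix position over the clause containing *each blueprint*.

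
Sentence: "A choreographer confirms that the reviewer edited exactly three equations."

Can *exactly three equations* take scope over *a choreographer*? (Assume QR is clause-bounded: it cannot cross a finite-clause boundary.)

No

*exactly three equations* occurs within the finite complement clause *that the reviewer edited exactly three equations*.
QR is clause-bounded, so the finite complement is a scope island for the embedded quantifier.
So the wide-scope reading for *exactly three equations* is blocked.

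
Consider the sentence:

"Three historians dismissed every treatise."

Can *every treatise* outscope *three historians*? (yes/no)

Yes

*every treatise* is the matrix object and *three historians* the matrix subject; the two are clausemates.
Since no island is crossed, the inverse ordering is licensed alongside surface scope.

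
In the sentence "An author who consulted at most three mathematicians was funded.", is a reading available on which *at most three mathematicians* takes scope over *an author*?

*at most three mathematicians* is embedded in the relative clause *who consulted at most three mathematicians*.
Relative clauses are scope islands: a quantifier cannot QR out of a relative clause to take scope in the matrix clause.
There is no licit LF on which *at most three mathematicians* c-commands *an author*.

No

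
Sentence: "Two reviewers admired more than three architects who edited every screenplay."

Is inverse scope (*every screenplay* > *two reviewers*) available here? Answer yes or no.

The DP *every screenplay* is contained in the relative clause *who edited every screenplay* modifying *more than three architects*.
The relative clause forms an island for QR, so the quantifier is confined to the head noun's restrictor.
So *every screenplay* cannot raise to a position above *two reviewers*.

No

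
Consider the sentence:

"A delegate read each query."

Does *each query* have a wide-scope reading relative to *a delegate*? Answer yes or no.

Yes

*each query* and *a delegate* are in the same minimal clause.
No island intervenes, so both surface and inverse scope are derivable.
Both orderings are possible: *a delegate* > *each query* and *each query* > *a delegate*.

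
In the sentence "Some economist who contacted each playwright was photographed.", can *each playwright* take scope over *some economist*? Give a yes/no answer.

*each playwright* occurs within the relative clause *who contacted each playwright*.
A relative clause is a scope island — quantifier raising cannot cross its boundary.
*each playwright* > *some economist* would require crossing that boundary, which is illicit.

No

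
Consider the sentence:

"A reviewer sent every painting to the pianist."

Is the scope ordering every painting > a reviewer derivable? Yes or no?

Both DPs are arguments of the same predicate; there is no clause or island boundary between them.
QR within a single clause is free, so the lower quantifier may take scope over the higher one.
Both orderings are possible: *a reviewer* > *every painting* and *every painting* > *a reviewer*.

Yes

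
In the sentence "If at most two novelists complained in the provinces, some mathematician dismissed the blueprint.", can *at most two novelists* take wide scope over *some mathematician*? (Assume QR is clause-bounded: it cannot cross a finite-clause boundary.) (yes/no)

No

*at most two novelists* is embedded in the adjunct clause *if at most two novelists complained in the provinces*.
The adjunct-island constraint bars QR out of an adverbial clause.
*at most two novelists* is confined to the island and cannot take scope over *some mathematician*.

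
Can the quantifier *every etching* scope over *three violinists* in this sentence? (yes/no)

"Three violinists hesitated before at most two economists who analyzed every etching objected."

No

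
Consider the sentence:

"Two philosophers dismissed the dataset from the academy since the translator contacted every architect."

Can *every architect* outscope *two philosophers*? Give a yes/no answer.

The target quantifier *every architect* is part of the adjunct clause *since the translator contacted every architect*.
Scope out of an adjunct clause is unavailable: QR respects the adjunct-island constraint.
The inverse ordering *every architect* > *two philosophers* is therefore underivable.

No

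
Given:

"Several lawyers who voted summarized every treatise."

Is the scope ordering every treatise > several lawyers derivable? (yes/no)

Yes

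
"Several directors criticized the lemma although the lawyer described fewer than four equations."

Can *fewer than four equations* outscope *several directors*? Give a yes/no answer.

No

*fewer than four equations* occurs within the adjunct clause *although the lawyer described fewer than four equations*.
Adjuncts are opaque for quantifier raising; a quantifier in an adjunct stays inside it.
Hence only narrow scope for *fewer than four equations* (under *several directors*) survives.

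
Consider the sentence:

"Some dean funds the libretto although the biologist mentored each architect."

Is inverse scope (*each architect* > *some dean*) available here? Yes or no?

No

The target quantifier *each architect* is part of the adjunct clause *although the biologist mentored each architect*.
The adjunct-island constraint bars QR out of an adverbial clause.
The inverse ordering *each architect* > *some dean* is therefore underivable.
(Only the surface reading survives: one fixed dean with respect to all the relevant architects.)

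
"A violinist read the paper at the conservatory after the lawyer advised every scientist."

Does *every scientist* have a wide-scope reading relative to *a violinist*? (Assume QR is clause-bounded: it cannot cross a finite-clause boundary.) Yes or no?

The DP *every scientist* is contained in the adjunct clause *after the lawyer advised every scientist*.
Scope out of an adjunct clause is unavailable: QR respects the adjunct-island constraint.
The inverse ordering *every scientist* > *a violinist* is therefore underivable.

No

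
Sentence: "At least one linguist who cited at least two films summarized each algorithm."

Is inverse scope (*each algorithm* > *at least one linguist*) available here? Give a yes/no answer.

Yes

The relative clause *who cited at least two films* modifies *at least one linguist*, but *each algorithm* is not inside that relative clause — it is an argument of the matrix verb.
With no island boundary between them, the object can take inverse scope over the subject via ordinary QR within the clause.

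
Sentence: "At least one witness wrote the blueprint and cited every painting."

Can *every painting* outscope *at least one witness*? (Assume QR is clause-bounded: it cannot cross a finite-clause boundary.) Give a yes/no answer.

The target quantifier *every painting* is part of one conjunct of the coordinate structure (*cited every painting*).
A quantifier cannot raise out of one conjunct of a coordination across the whole coordinate structure — the CSC applies to QR.
Hence only narrow scope for *every painting* (under *at least one witness*) survives.

No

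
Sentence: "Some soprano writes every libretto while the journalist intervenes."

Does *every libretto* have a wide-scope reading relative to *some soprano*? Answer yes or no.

The adjunct island is irrelevant here — *every libretto* and *some soprano* are both in the matrix clause.
QR within a single clause is free, so the lower quantifier may take scope over the higher one.
Both orderings are possible: *some soprano* > *every libretto* and *every libretto* > *some soprano*.

Yes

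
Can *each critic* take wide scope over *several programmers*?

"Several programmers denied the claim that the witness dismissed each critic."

No

*each critic* occurs within the complex NP *the claim that the witness dismissed each critic*.
Noun-complement clauses are scope islands (the Complex NP Constraint): a quantifier inside one cannot scope into the matrix.
So the wide-scope reading for *each critic* is blocked.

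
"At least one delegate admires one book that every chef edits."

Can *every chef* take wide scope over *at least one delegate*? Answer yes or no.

The target quantifier *every chef* is part of the relative clause *that every chef edits* modifying *one book*.
Quantifiers inside a relative clause are trapped there; the RC boundary blocks QR.
So *every chef* cannot raise high enough to outscope *at least one delegate*; only the surface ordering *at least one delegate* > *every chef* is available.
(Only the surface reading survives: one fixed delegate with respect to all the relevant chefs.)

No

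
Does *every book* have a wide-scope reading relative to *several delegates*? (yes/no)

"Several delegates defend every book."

Yes

Both DPs are arguments of the same predicate; there is no clause or island boundary between them.
With no island boundary between them, the object can take inverse scope over the subject via ordinary QR within the clause.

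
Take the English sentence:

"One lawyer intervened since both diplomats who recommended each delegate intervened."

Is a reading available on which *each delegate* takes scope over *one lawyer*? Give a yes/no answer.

*each delegate* occurs within the relative clause *who recommended each delegate*, which is itself inside the adjunct *since both diplomats who recommended each delegate intervened*.
Both the relative clause and the enclosing adjunct are scope islands; QR cannot cross either.
So *each delegate* cannot raise high enough to outscope *one lawyer*; only the surface ordering *one lawyer* > *each delegate* is available.
(Only the surface reading survives: one fixed lawyer with respect to all the relevant delegates.)

No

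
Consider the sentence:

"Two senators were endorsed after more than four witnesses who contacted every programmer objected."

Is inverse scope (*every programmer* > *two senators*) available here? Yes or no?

*every programmer* sits inside the relative clause *who contacted every programmer*, which is itself inside the adjunct *after more than four witnesses who contacted every programmer objected*.
The quantifier would have to escape first the RC and then the adjunct — two independent island violations.
The inverse ordering *every programmer* > *two senators* is therefore underivable.

No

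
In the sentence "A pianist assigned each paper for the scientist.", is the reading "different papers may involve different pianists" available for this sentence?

Yes

The described interpretation is the *each paper* > *a pianist* scoping.
*each paper* and *a pianist* are in the same minimal clause.
Since no island is crossed, the inverse ordering is licensed alongside surface scope.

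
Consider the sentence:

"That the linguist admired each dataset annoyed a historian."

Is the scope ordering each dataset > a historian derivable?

No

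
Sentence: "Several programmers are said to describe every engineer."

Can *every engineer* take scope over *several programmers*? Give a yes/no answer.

*every engineer* is inside a raising infinitive, which is transparent to QR (no CP barrier), so it behaves as a matrix argument.
Ordinary QR to a clause-peripheral position gives the wide-scope LF for the lower DP.

Yes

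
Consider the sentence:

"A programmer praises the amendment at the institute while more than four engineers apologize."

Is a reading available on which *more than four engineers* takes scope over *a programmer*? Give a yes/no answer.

No

*more than four engineers* is embedded in the adjunct clause *while more than four engineers apologize*.
Adverbial clauses are not L-marked, so they are barriers for QR — the quantifier cannot escape the adjunct.
So *more than four engineers* cannot raise to a position above *a programmer*.
(Only the surface reading survives: one fixed programmer with respect to all the relevant engineers.)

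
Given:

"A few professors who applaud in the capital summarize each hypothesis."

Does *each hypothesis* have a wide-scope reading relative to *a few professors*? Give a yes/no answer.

*each hypothesis* sits in the matrix clause, not in the relative clause on *a few professors*.
No island intervenes, so both surface and inverse scope are derivable.

Yes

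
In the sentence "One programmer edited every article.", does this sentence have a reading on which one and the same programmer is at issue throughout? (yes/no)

The paraphrase describes the scope ordering *one programmer* > *every article*.
Nothing needs to raise for *one programmer* > *every article*, so no island constraint is at stake.

Yes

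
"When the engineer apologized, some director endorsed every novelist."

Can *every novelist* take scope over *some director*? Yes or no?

The adjunct island is irrelevant here — *every novelist* and *some director* are both in the matrix clause.
QR within a single clause is free, so the lower quantifier may take scope over the higher one.

Yes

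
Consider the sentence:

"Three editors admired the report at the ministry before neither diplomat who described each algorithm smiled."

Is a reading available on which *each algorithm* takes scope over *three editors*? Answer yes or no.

No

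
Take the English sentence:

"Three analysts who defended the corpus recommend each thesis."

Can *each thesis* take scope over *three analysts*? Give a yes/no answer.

*each thesis* sits in the matrix clause, not in the relative clause on *three analysts*.
Clause-internal QR can adjoin the lower DP above the subject, yielding the inverse reading.
So *each thesis* > *three analysts* is among the available readings.

Yes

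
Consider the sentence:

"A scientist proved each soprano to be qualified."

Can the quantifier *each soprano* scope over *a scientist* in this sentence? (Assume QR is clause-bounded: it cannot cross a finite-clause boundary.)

Yes

The ECM infinitive is scope-transparent — *each soprano* is free to raise above *a scientist*.
Since no island is crossed, the inverse ordering is licensed alongside surface scope.
So *each soprano* > *a scientist* is among the available readings.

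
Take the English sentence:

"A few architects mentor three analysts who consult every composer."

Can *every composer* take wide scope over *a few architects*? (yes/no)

No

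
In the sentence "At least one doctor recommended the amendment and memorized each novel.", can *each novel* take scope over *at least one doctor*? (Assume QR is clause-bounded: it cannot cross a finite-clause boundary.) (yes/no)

*each novel* sits inside one conjunct of the coordinate structure (*memorized each novel*).
A quantifier cannot raise out of one conjunct of a coordination across the whole coordinate structure — the CSC applies to QR.
So the wide-scope reading for *each novel* is blocked.
(Only the surface reading survives: one fixed doctor with respect to all the relevant novels.)

No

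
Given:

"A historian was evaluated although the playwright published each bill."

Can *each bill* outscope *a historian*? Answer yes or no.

No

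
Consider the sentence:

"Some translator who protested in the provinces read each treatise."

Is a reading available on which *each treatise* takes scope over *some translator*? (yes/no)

Yes

The RC *who protested in the provinces* is an island, but *each treatise* is not inside it — it is the matrix object, a clausemate of *some translator*.
Ordinary QR to a clause-peripheral position gives the wide-scope LF for the lower DP.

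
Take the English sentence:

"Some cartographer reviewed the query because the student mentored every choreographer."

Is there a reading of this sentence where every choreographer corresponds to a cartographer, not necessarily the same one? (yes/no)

No

The paraphrase describes the scope ordering *every choreographer* > *some cartographer*.
Structurally, *every choreographer* is inside the adjunct clause *because the student mentored every choreographer*.
Adjunct clauses are scope islands: a quantifier inside an adjunct cannot raise into the matrix clause.
So *every choreographer* cannot raise to a position above *some cartographer*.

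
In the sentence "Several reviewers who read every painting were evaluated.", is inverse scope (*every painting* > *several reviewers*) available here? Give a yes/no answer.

No

The DP *every painting* is contained in the relative clause *who read every painting*.
The relative clause forms an island for QR, so the quantifier is confined to the head noun's restrictor.
So the wide-scope reading for *every painting* is blocked.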